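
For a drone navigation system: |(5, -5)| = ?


|u| = sqrt(5^2 + (-5)^2) = sqrt(50) = 7.0711

7.0711


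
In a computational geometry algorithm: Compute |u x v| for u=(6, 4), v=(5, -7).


|u x v| = |6*(-7) - 4*5|
= |(-42) - 20| = 62

62


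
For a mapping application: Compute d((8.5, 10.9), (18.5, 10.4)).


dx=10, dy=-0.5
d^2 = 10^2 + (-0.5)^2 = 100.25
d = sqrt(100.25) = 10.0125

10.0125


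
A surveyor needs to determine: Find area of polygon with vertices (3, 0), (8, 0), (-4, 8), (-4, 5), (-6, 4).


Shoelace sum: (3*0 - 8*0) + (8*8 - (-4)*0) + ((-4)*5 - (-4)*8) + ((-4)*4 - (-6)*5) + ((-6)*0 - 3*4)
= 78
Area = |78|/2 = 39

39


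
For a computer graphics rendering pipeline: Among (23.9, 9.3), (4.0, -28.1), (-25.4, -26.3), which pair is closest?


d(P0,P1) = 42.3647, d(P0,P2) = 60.8099, d(P1,P2) = 29.4551
Closest: P1 and P2

Closest pair: (4.0, -28.1) and (-25.4, -26.3), distance = 29.4551


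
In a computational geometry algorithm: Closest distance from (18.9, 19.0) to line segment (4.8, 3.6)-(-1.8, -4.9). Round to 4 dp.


Project P onto AB: t = 0 (clamped to [0,1])
Closest point on segment: (4.8, 3.6)
Distance: 20.8799

20.8799


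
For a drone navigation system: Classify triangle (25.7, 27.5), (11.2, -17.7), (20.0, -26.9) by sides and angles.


Side lengths squared: AB^2=2253.29, BC^2=162.08, CA^2=2991.85
Sorted: [162.08, 2253.29, 2991.85]
By sides: Scalene, By angles: Obtuse

Scalene, Obtuse


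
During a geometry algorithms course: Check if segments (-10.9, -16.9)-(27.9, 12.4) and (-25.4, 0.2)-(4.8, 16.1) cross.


Cross products: d1=-746.97, d2=-479.03, d3=1088.33, d4=820.39
d1*d2 < 0 and d3*d4 < 0? no

No, they don't intersect


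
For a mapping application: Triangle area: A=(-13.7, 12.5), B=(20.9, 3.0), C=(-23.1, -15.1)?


Area = |x_A(y_B-y_C) + x_B(y_C-y_A) + x_C(y_A-y_B)|/2
= |(-247.97) + (-576.84) + (-219.45)|/2
= 1044.26/2 = 522.13

522.13


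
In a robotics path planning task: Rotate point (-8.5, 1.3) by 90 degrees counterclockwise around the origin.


90° CCW: (x,y) -> (-y, x)
(-8.5,1.3) -> (-1.3, -8.5)

(-1.3, -8.5)


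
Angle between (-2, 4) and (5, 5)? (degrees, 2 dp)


u.v = 10, |u| = sqrt(20) = 4.4721, |v| = sqrt(50) = 7.0711
cos(theta) = u.v/(|u||v|) = 10/sqrt(1000) = 0.316228
theta = acos(0.316228) = 71.57 degrees

71.57 degrees


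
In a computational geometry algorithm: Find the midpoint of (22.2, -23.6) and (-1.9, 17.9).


M = ((22.2+(-1.9))/2, ((-23.6)+17.9)/2)
= (10.15, -2.85)

(10.15, -2.85)


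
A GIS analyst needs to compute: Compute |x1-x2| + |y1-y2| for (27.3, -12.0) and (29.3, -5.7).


|27.3-29.3| + |(-12)-(-5.7)| = 2 + 6.3 = 8.3

8.3


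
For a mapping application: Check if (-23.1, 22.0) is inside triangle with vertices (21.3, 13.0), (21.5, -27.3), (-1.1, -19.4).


Cross products: AB x AP = -1787.52, BC x BP = -761.84, CA x CP = 1640.16
All same sign? no

No, outside


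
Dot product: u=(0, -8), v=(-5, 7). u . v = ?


u . v = u_x*v_x + u_y*v_y = 0*(-5) + (-8)*7
= 0 + (-56) = -56

-56


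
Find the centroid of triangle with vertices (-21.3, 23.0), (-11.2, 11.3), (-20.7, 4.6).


Centroid = ((x_A+x_B+x_C)/3, (y_A+y_B+y_C)/3)
= (((-21.3)+(-11.2)+(-20.7))/3, (23+11.3+4.6)/3)
= (-17.7333, 12.9667)

(-17.7333, 12.9667)


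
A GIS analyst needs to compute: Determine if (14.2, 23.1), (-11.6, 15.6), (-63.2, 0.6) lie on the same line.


Cross product: ((-11.6)-14.2)*(0.6-23.1) - (15.6-23.1)*((-63.2)-14.2)
= 0

Yes, collinear


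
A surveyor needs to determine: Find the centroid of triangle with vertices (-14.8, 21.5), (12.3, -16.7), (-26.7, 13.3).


Centroid = ((x_A+x_B+x_C)/3, (y_A+y_B+y_C)/3)
= (((-14.8)+12.3+(-26.7))/3, (21.5+(-16.7)+13.3)/3)
= (-9.7333, 6.0333)

(-9.7333, 6.0333)


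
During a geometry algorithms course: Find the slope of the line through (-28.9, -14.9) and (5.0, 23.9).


slope = (y2-y1)/(x2-x1) = (23.9-(-14.9))/(5-(-28.9)) = 38.8/33.9 = 1.1445

1.1445


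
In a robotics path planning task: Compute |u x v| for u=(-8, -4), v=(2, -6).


|u x v| = |(-8)*(-6) - (-4)*2|
= |48 - (-8)| = 56

56


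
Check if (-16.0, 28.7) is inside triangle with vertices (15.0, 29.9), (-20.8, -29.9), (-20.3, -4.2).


Cross products: AB x AP = -1810.84, BC x BP = -94.06, CA x CP = 1014.74
All same sign? no

No, outside


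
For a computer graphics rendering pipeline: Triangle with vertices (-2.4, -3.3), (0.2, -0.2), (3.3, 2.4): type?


Side lengths squared: AB^2=16.37, BC^2=16.37, CA^2=64.98
Sorted: [16.37, 16.37, 64.98]
By sides: Isosceles, By angles: Obtuse

Isosceles, Obtuse


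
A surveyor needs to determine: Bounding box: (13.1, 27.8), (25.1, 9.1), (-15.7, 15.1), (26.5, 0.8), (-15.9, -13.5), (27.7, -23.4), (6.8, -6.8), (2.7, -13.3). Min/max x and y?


x range: [-15.9, 27.7]
y range: [-23.4, 27.8]
Bounding box: (-15.9,-23.4) to (27.7,27.8)

(-15.9,-23.4) to (27.7,27.8)


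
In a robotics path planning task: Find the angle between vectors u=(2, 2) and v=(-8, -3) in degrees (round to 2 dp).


u.v = -22, |u| = sqrt(8) = 2.8284, |v| = sqrt(73) = 8.544
cos(theta) = u.v/(|u||v|) = -22/sqrt(584) = -0.910366
theta = acos(-0.910366) = 155.56 degrees

155.56 degrees


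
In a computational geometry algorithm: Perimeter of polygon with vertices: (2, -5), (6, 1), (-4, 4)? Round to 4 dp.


Sides: (2, -5)->(6, 1): sqrt(52) = 7.211103, (6, 1)->(-4, 4): sqrt(109) = 10.440307, (-4, 4)->(2, -5): sqrt(117) = 10.816654
Sum = 28.468064
Perimeter = 28.4681

28.4681


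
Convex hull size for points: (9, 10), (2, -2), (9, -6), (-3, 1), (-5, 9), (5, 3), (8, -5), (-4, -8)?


Convex hull vertices (CCW): (-5, 9), (-4, -8), (9, -6), (9, 10)
Count = 4

4


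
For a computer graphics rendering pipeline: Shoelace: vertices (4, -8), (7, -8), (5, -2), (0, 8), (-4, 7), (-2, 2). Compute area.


Shoelace sum: (4*(-8) - 7*(-8)) + (7*(-2) - 5*(-8)) + (5*8 - 0*(-2)) + (0*7 - (-4)*8) + ((-4)*2 - (-2)*7) + ((-2)*(-8) - 4*2)
= 136
Area = |136|/2 = 68

68


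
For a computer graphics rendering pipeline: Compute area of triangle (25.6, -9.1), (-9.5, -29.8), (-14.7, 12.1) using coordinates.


Area = |x_A(y_B-y_C) + x_B(y_C-y_A) + x_C(y_A-y_B)|/2
= |(-1072.64) + (-201.4) + (-304.29)|/2
= 1578.33/2 = 789.165

789.165


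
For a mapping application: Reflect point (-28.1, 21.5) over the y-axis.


Reflection over y-axis: (x,y) -> (-x,y)
(-28.1, 21.5) -> (28.1, 21.5)

(28.1, 21.5)


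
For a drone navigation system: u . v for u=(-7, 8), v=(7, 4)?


u . v = u_x*v_x + u_y*v_y = (-7)*7 + 8*4
= (-49) + 32 = -17

-17


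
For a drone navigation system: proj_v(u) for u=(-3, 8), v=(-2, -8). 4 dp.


u.v = -58, |v| = sqrt(68) = 8.2462
Scalar projection = u.v / |v| = -58 / sqrt(68) = -7.0335

-7.0335


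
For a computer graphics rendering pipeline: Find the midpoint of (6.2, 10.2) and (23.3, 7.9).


M = ((6.2+23.3)/2, (10.2+7.9)/2)
= (14.75, 9.05)

(14.75, 9.05)


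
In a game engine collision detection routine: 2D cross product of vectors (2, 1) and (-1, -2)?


u x v = u_x*v_y - u_y*v_x = 2*(-2) - 1*(-1)
= (-4) - (-1) = -3

-3


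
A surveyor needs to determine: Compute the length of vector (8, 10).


|u| = sqrt(8^2 + 10^2) = sqrt(164) = 12.8062

12.8062


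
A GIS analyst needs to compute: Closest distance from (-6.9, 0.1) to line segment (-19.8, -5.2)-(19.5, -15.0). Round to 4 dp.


Project P onto AB: t = 0.2774 (clamped to [0,1])
Closest point on segment: (-8.8995, -7.9182)
Distance: 8.2637

8.2637


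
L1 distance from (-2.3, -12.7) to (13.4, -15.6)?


|(-2.3)-13.4| + |(-12.7)-(-15.6)| = 15.7 + 2.9 = 18.6

18.6


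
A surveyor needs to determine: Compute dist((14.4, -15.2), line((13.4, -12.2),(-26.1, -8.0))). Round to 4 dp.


|cross product| = 114.3
|line direction| = sqrt(1577.89) = 39.7227
Distance = 114.3/sqrt(1577.89) = 2.8775

2.8775


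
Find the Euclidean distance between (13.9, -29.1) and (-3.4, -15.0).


dx=-17.3, dy=14.1
d^2 = (-17.3)^2 + 14.1^2 = 498.1
d = sqrt(498.1) = 22.3182

22.3182


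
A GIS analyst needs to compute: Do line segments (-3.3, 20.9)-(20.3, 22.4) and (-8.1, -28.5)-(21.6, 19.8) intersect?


Cross products: d1=1235.34, d2=140.01, d3=-1158.64, d4=-63.31
d1*d2 < 0 and d3*d4 < 0? no

No, they don't intersect


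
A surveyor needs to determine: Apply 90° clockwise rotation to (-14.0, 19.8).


90° CW: (x,y) -> (y, -x)
(-14,19.8) -> (19.8, 14)

(19.8, 14)


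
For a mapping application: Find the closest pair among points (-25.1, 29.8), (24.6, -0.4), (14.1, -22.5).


d(P0,P1) = 58.1561, d(P0,P2) = 65.36, d(P1,P2) = 24.4675
Closest: P1 and P2

Closest pair: (24.6, -0.4) and (14.1, -22.5), distance = 24.4675


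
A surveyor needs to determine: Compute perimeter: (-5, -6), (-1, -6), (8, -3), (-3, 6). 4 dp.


Sides: (-5, -6)->(-1, -6): sqrt(16) = 4, (-1, -6)->(8, -3): sqrt(90) = 9.486833, (8, -3)->(-3, 6): sqrt(202) = 14.21267, (-3, 6)->(-5, -6): sqrt(148) = 12.165525
Sum = 39.865028
Perimeter = 39.865

39.865


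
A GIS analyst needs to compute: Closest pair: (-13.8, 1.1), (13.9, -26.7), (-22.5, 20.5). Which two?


d(P0,P1) = 39.2445, d(P0,P2) = 21.2615, d(P1,P2) = 59.6054
Closest: P0 and P2

Closest pair: (-13.8, 1.1) and (-22.5, 20.5), distance = 21.2615


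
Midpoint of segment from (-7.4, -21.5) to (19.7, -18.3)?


M = (((-7.4)+19.7)/2, ((-21.5)+(-18.3))/2)
= (6.15, -19.9)

(6.15, -19.9)


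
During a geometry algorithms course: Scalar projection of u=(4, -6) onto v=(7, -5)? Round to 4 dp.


u.v = 58, |v| = sqrt(74) = 8.6023
Scalar projection = u.v / |v| = 58 / sqrt(74) = 6.7424

6.7424


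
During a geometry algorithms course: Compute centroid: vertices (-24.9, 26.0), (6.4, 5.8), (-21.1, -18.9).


Centroid = ((x_A+x_B+x_C)/3, (y_A+y_B+y_C)/3)
= (((-24.9)+6.4+(-21.1))/3, (26+5.8+(-18.9))/3)
= (-13.2, 4.3)

(-13.2, 4.3)


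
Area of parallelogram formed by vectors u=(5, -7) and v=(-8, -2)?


|u x v| = |5*(-2) - (-7)*(-8)|
= |(-10) - 56| = 66

66


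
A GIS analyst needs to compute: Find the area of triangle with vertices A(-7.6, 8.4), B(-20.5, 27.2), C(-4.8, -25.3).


Area = |x_A(y_B-y_C) + x_B(y_C-y_A) + x_C(y_A-y_B)|/2
= |(-399) + 690.85 + 90.24|/2
= 382.09/2 = 191.045

191.045


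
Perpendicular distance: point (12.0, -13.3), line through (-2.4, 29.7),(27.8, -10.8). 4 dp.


|cross product| = 715.4
|line direction| = sqrt(2552.29) = 50.5202
Distance = 715.4/sqrt(2552.29) = 14.1607

14.1607


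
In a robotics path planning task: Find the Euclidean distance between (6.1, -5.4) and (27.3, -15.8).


dx=21.2, dy=-10.4
d^2 = 21.2^2 + (-10.4)^2 = 557.6
d = sqrt(557.6) = 23.6136

23.6136


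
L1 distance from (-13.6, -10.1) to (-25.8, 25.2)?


|(-13.6)-(-25.8)| + |(-10.1)-25.2| = 12.2 + 35.3 = 47.5

47.5


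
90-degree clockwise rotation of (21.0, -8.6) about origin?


90° CW: (x,y) -> (y, -x)
(21,-8.6) -> (-8.6, -21)

(-8.6, -21)


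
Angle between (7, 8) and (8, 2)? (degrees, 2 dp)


u.v = 72, |u| = sqrt(113) = 10.6301, |v| = sqrt(68) = 8.2462
cos(theta) = u.v/(|u||v|) = 72/sqrt(7684) = 0.82137
theta = acos(0.82137) = 34.78 degrees

34.78 degrees


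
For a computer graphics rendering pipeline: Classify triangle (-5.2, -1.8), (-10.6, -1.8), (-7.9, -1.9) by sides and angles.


Side lengths squared: AB^2=29.16, BC^2=7.3, CA^2=7.3
Sorted: [7.3, 7.3, 29.16]
By sides: Isosceles, By angles: Obtuse

Isosceles, Obtuse


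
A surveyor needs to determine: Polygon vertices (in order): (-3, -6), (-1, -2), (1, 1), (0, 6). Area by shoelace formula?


Shoelace sum: ((-3)*(-2) - (-1)*(-6)) + ((-1)*1 - 1*(-2)) + (1*6 - 0*1) + (0*(-6) - (-3)*6)
= 25
Area = |25|/2 = 12.5

12.5


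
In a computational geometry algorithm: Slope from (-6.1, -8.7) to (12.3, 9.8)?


slope = (y2-y1)/(x2-x1) = (9.8-(-8.7))/(12.3-(-6.1)) = 18.5/18.4 = 1.0054

1.0054


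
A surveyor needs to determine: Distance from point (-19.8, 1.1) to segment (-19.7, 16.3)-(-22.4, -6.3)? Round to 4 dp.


Project P onto AB: t = 0.6636 (clamped to [0,1])
Closest point on segment: (-21.4918, 1.3021)
Distance: 1.7038

1.7038


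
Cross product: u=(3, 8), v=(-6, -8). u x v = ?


u x v = u_x*v_y - u_y*v_x = 3*(-8) - 8*(-6)
= (-24) - (-48) = 24

24


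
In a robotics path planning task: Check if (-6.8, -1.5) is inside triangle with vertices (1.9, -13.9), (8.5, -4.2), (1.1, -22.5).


Cross products: AB x AP = 166.23, BC x BP = -299.97, CA x CP = 84.74
All same sign? no

No, outside


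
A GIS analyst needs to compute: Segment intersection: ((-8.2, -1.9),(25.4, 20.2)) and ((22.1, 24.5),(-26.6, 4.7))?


Cross products: d1=685.74, d2=274.75, d3=217.41, d4=628.4
d1*d2 < 0 and d3*d4 < 0? no

No, they don't intersect


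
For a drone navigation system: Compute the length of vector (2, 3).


|u| = sqrt(2^2 + 3^2) = sqrt(13) = 3.6056

3.6056


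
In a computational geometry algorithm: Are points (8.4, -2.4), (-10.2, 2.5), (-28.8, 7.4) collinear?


Cross product: ((-10.2)-8.4)*(7.4-(-2.4)) - (2.5-(-2.4))*((-28.8)-8.4)
= 0

Yes, collinear


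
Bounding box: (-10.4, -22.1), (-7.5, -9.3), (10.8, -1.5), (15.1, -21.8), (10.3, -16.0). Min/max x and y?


x range: [-10.4, 15.1]
y range: [-22.1, -1.5]
Bounding box: (-10.4,-22.1) to (15.1,-1.5)

(-10.4,-22.1) to (15.1,-1.5)


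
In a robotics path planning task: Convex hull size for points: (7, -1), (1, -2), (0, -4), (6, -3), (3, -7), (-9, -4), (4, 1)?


Convex hull vertices (CCW): (-9, -4), (3, -7), (6, -3), (7, -1), (4, 1)
Count = 5

5


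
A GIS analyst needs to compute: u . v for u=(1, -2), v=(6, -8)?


u . v = u_x*v_x + u_y*v_y = 1*6 + (-2)*(-8)
= 6 + 16 = 22

22


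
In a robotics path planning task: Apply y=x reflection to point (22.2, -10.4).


Reflection over y=x: (x,y) -> (y,x)
(22.2, -10.4) -> (-10.4, 22.2)

(-10.4, 22.2)


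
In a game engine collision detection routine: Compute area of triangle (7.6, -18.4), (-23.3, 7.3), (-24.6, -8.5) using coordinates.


Area = |x_A(y_B-y_C) + x_B(y_C-y_A) + x_C(y_A-y_B)|/2
= |120.08 + (-230.67) + 632.22|/2
= 521.63/2 = 260.815

260.815


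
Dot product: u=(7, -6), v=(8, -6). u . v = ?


u . v = u_x*v_x + u_y*v_y = 7*8 + (-6)*(-6)
= 56 + 36 = 92

92


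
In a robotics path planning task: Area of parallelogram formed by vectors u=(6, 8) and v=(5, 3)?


|u x v| = |6*3 - 8*5|
= |18 - 40| = 22

22


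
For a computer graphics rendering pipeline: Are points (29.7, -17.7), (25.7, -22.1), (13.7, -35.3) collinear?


Cross product: (25.7-29.7)*((-35.3)-(-17.7)) - ((-22.1)-(-17.7))*(13.7-29.7)
= 0

Yes, collinear


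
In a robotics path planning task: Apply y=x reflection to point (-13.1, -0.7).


Reflection over y=x: (x,y) -> (y,x)
(-13.1, -0.7) -> (-0.7, -13.1)

(-0.7, -13.1)


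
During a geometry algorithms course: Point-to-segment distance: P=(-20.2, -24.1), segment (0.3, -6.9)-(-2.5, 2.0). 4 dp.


Project P onto AB: t = 0 (clamped to [0,1])
Closest point on segment: (0.3, -6.9)
Distance: 26.7599

26.7599


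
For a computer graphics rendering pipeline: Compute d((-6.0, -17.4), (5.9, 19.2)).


dx=11.9, dy=36.6
d^2 = 11.9^2 + 36.6^2 = 1481.17
d = sqrt(1481.17) = 38.486

38.486


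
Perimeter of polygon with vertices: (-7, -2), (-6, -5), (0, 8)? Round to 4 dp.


Sides: (-7, -2)->(-6, -5): sqrt(10) = 3.162278, (-6, -5)->(0, 8): sqrt(205) = 14.317821, (0, 8)->(-7, -2): sqrt(149) = 12.206556
Sum = 29.686655
Perimeter = 29.6867

29.6867


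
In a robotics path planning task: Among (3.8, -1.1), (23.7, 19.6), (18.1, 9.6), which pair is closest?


d(P0,P1) = 28.7141, d(P0,P2) = 17.86, d(P1,P2) = 11.4612
Closest: P1 and P2

Closest pair: (23.7, 19.6) and (18.1, 9.6), distance = 11.4612


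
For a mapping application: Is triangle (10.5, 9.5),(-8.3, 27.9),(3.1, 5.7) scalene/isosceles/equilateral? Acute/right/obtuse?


Side lengths squared: AB^2=692, BC^2=622.8, CA^2=69.2
Sorted: [69.2, 622.8, 692]
By sides: Scalene, By angles: Right

Scalene, Right


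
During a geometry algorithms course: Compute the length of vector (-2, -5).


|u| = sqrt((-2)^2 + (-5)^2) = sqrt(29) = 5.3852

5.3852


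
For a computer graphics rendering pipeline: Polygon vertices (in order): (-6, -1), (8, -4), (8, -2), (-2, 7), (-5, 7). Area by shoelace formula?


Shoelace sum: ((-6)*(-4) - 8*(-1)) + (8*(-2) - 8*(-4)) + (8*7 - (-2)*(-2)) + ((-2)*7 - (-5)*7) + ((-5)*(-1) - (-6)*7)
= 168
Area = |168|/2 = 84

84


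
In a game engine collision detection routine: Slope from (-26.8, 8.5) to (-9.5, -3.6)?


slope = (y2-y1)/(x2-x1) = ((-3.6)-8.5)/((-9.5)-(-26.8)) = (-12.1)/17.3 = -0.6994

-0.6994


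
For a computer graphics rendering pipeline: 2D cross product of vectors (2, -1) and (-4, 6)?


u x v = u_x*v_y - u_y*v_x = 2*6 - (-1)*(-4)
= 12 - 4 = 8

8


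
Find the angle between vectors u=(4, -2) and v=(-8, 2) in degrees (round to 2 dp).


u.v = -36, |u| = sqrt(20) = 4.4721, |v| = sqrt(68) = 8.2462
cos(theta) = u.v/(|u||v|) = -36/sqrt(1360) = -0.976187
theta = acos(-0.976187) = 167.47 degrees

167.47 degrees


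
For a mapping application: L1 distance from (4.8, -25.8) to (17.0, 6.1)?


|4.8-17| + |(-25.8)-6.1| = 12.2 + 31.9 = 44.1

44.1


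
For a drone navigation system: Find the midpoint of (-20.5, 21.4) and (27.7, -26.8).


M = (((-20.5)+27.7)/2, (21.4+(-26.8))/2)
= (3.6, -2.7)

(3.6, -2.7)


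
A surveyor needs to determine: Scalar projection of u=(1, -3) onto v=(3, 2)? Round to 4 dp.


u.v = -3, |v| = sqrt(13) = 3.6056
Scalar projection = u.v / |v| = -3 / sqrt(13) = -0.8321

-0.8321


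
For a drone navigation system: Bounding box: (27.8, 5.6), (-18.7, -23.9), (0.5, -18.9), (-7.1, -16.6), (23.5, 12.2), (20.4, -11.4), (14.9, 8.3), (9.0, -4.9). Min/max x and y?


x range: [-18.7, 27.8]
y range: [-23.9, 12.2]
Bounding box: (-18.7,-23.9) to (27.8,12.2)

(-18.7,-23.9) to (27.8,12.2)


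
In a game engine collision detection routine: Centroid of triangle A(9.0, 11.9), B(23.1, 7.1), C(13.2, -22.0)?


Centroid = ((x_A+x_B+x_C)/3, (y_A+y_B+y_C)/3)
= ((9+23.1+13.2)/3, (11.9+7.1+(-22))/3)
= (15.1, -1)

(15.1, -1)


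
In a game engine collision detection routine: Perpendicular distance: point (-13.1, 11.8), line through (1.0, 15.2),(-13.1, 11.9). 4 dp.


|cross product| = 1.41
|line direction| = sqrt(209.7) = 14.481
Distance = 1.41/sqrt(209.7) = 0.0974

0.0974


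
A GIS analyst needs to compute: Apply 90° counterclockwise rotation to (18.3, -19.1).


90° CCW: (x,y) -> (-y, x)
(18.3,-19.1) -> (19.1, 18.3)

(19.1, 18.3)


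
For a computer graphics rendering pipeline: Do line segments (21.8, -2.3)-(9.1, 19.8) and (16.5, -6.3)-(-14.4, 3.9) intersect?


Cross products: d1=-177.66, d2=-731.01, d3=167.93, d4=721.28
d1*d2 < 0 and d3*d4 < 0? no

No, they don't intersect


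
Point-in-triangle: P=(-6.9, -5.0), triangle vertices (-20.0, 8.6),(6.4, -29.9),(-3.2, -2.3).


Cross products: AB x AP = 145.31, BC x BP = 128.04, CA x CP = 85.69
All same sign? yes

Yes, inside


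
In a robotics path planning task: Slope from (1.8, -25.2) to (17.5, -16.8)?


slope = (y2-y1)/(x2-x1) = ((-16.8)-(-25.2))/(17.5-1.8) = 8.4/15.7 = 0.535

0.535


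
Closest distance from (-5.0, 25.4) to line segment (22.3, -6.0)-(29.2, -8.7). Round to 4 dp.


Project P onto AB: t = 0 (clamped to [0,1])
Closest point on segment: (22.3, -6)
Distance: 41.6083

41.6083


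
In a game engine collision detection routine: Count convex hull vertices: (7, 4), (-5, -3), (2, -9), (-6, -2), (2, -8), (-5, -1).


Convex hull vertices (CCW): (-6, -2), (-5, -3), (2, -9), (7, 4), (-5, -1)
Count = 5

5


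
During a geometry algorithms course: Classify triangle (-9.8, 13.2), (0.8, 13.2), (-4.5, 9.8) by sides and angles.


Side lengths squared: AB^2=112.36, BC^2=39.65, CA^2=39.65
Sorted: [39.65, 39.65, 112.36]
By sides: Isosceles, By angles: Obtuse

Isosceles, Obtuse


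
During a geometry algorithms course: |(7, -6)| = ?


|u| = sqrt(7^2 + (-6)^2) = sqrt(85) = 9.2195

9.2195


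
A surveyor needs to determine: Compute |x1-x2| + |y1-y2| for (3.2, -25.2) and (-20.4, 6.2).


|3.2-(-20.4)| + |(-25.2)-6.2| = 23.6 + 31.4 = 55

55


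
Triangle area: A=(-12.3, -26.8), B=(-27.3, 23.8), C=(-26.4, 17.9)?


Area = |x_A(y_B-y_C) + x_B(y_C-y_A) + x_C(y_A-y_B)|/2
= |(-72.57) + (-1220.31) + 1335.84|/2
= 42.96/2 = 21.48

21.48


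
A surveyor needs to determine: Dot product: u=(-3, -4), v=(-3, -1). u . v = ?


u . v = u_x*v_x + u_y*v_y = (-3)*(-3) + (-4)*(-1)
= 9 + 4 = 13

13


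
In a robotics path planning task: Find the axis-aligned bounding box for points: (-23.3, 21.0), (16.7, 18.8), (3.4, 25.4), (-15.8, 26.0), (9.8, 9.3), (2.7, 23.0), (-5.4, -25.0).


x range: [-23.3, 16.7]
y range: [-25, 26]
Bounding box: (-23.3,-25) to (16.7,26)

(-23.3,-25) to (16.7,26)


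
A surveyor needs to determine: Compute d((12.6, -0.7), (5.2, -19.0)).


dx=-7.4, dy=-18.3
d^2 = (-7.4)^2 + (-18.3)^2 = 389.65
d = sqrt(389.65) = 19.7396

19.7396


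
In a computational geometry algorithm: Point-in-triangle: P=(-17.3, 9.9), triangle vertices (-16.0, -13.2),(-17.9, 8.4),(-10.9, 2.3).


Cross products: AB x AP = -15.81, BC x BP = 14.16, CA x CP = -137.96
All same sign? no

No, outside


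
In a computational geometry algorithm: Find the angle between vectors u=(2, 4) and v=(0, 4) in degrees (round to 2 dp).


u.v = 16, |u| = sqrt(20) = 4.4721, |v| = sqrt(16) = 4
cos(theta) = u.v/(|u||v|) = 16/sqrt(320) = 0.894427
theta = acos(0.894427) = 26.57 degrees

26.57 degrees


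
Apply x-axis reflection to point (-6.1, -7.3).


Reflection over x-axis: (x,y) -> (x,-y)
(-6.1, -7.3) -> (-6.1, 7.3)

(-6.1, 7.3)


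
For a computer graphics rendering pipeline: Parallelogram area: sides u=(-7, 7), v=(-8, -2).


|u x v| = |(-7)*(-2) - 7*(-8)|
= |14 - (-56)| = 70

70


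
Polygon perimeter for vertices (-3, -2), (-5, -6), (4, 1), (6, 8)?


Sides: (-3, -2)->(-5, -6): sqrt(20) = 4.472136, (-5, -6)->(4, 1): sqrt(130) = 11.401754, (4, 1)->(6, 8): sqrt(53) = 7.28011, (6, 8)->(-3, -2): sqrt(181) = 13.453624
Sum = 36.607624
Perimeter = 36.6076

36.6076


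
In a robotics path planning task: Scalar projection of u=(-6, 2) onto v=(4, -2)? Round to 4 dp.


u.v = -28, |v| = sqrt(20) = 4.4721
Scalar projection = u.v / |v| = -28 / sqrt(20) = -6.261

-6.261


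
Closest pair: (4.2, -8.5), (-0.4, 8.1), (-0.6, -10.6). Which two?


d(P0,P1) = 17.2256, d(P0,P2) = 5.2393, d(P1,P2) = 18.7011
Closest: P0 and P2

Closest pair: (4.2, -8.5) and (-0.6, -10.6), distance = 5.2393


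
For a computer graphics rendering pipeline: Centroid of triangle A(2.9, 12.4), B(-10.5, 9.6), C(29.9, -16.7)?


Centroid = ((x_A+x_B+x_C)/3, (y_A+y_B+y_C)/3)
= ((2.9+(-10.5)+29.9)/3, (12.4+9.6+(-16.7))/3)
= (7.4333, 1.7667)

(7.4333, 1.7667)


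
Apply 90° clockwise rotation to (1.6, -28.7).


90° CW: (x,y) -> (y, -x)
(1.6,-28.7) -> (-28.7, -1.6)

(-28.7, -1.6)


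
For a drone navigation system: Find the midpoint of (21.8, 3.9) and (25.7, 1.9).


M = ((21.8+25.7)/2, (3.9+1.9)/2)
= (23.75, 2.9)

(23.75, 2.9)


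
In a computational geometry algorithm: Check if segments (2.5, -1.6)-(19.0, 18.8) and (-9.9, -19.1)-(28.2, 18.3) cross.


Cross products: d1=202.99, d2=363.13, d3=-35.79, d4=-195.93
d1*d2 < 0 and d3*d4 < 0? no

No, they don't intersect


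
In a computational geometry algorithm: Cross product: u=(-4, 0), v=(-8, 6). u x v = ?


u x v = u_x*v_y - u_y*v_x = (-4)*6 - 0*(-8)
= (-24) - 0 = -24

-24


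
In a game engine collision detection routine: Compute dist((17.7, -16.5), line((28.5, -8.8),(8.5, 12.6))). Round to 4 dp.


|cross product| = 385.12
|line direction| = sqrt(857.96) = 29.291
Distance = 385.12/sqrt(857.96) = 13.1481

13.1481


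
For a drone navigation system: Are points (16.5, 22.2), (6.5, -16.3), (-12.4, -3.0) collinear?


Cross product: (6.5-16.5)*((-3)-22.2) - ((-16.3)-22.2)*((-12.4)-16.5)
= -860.65

No, not collinear


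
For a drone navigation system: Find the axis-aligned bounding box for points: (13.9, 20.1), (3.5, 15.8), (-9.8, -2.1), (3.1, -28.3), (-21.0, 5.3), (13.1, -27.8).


x range: [-21, 13.9]
y range: [-28.3, 20.1]
Bounding box: (-21,-28.3) to (13.9,20.1)

(-21,-28.3) to (13.9,20.1)


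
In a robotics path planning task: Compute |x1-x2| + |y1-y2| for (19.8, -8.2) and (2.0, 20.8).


|19.8-2| + |(-8.2)-20.8| = 17.8 + 29 = 46.8

46.8


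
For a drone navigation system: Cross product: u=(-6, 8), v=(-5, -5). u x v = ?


u x v = u_x*v_y - u_y*v_x = (-6)*(-5) - 8*(-5)
= 30 - (-40) = 70

70


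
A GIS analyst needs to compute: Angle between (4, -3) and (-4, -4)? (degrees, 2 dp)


u.v = -4, |u| = sqrt(25) = 5, |v| = sqrt(32) = 5.6569
cos(theta) = u.v/(|u||v|) = -4/sqrt(800) = -0.141421
theta = acos(-0.141421) = 98.13 degrees

98.13 degrees


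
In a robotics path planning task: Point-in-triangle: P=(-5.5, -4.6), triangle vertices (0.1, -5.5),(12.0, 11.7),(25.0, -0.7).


Cross products: AB x AP = 107.03, BC x BP = -428.9, CA x CP = -49.29
All same sign? no

No, outside


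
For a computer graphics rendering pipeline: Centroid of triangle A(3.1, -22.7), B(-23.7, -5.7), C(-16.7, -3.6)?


Centroid = ((x_A+x_B+x_C)/3, (y_A+y_B+y_C)/3)
= ((3.1+(-23.7)+(-16.7))/3, ((-22.7)+(-5.7)+(-3.6))/3)
= (-12.4333, -10.6667)

(-12.4333, -10.6667)


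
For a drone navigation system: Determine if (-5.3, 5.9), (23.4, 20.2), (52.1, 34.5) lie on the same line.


Cross product: (23.4-(-5.3))*(34.5-5.9) - (20.2-5.9)*(52.1-(-5.3))
= 0

Yes, collinear


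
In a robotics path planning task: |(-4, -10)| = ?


|u| = sqrt((-4)^2 + (-10)^2) = sqrt(116) = 10.7703

10.7703


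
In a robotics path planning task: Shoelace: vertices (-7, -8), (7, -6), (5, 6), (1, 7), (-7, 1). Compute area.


Shoelace sum: ((-7)*(-6) - 7*(-8)) + (7*6 - 5*(-6)) + (5*7 - 1*6) + (1*1 - (-7)*7) + ((-7)*(-8) - (-7)*1)
= 312
Area = |312|/2 = 156

156


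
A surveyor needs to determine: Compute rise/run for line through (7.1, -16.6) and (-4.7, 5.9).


slope = (y2-y1)/(x2-x1) = (5.9-(-16.6))/((-4.7)-7.1) = 22.5/(-11.8) = -1.9068

-1.9068


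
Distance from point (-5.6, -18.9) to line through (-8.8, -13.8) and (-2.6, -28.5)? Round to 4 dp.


|cross product| = 15.42
|line direction| = sqrt(254.53) = 15.954
Distance = 15.42/sqrt(254.53) = 0.9665

0.9665


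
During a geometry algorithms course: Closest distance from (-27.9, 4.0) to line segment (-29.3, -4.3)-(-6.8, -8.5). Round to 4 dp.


Project P onto AB: t = 0 (clamped to [0,1])
Closest point on segment: (-29.3, -4.3)
Distance: 8.4172

8.4172


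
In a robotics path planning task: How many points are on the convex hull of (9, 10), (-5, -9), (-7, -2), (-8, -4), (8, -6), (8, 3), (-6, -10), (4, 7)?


Convex hull vertices (CCW): (-8, -4), (-6, -10), (8, -6), (9, 10), (4, 7), (-7, -2)
Count = 6

6


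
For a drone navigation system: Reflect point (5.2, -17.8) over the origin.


Reflection over origin: (x,y) -> (-x,-y)
(5.2, -17.8) -> (-5.2, 17.8)

(-5.2, 17.8)


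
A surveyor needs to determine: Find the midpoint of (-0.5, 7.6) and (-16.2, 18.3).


M = (((-0.5)+(-16.2))/2, (7.6+18.3)/2)
= (-8.35, 12.95)

(-8.35, 12.95)


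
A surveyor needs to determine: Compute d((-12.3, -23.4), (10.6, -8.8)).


dx=22.9, dy=14.6
d^2 = 22.9^2 + 14.6^2 = 737.57
d = sqrt(737.57) = 27.1582

27.1582


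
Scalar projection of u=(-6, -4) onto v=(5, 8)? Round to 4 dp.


u.v = -62, |v| = sqrt(89) = 9.434
Scalar projection = u.v / |v| = -62 / sqrt(89) = -6.572

-6.572


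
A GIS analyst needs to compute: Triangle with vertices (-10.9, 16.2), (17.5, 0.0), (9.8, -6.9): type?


Side lengths squared: AB^2=1069, BC^2=106.9, CA^2=962.1
Sorted: [106.9, 962.1, 1069]
By sides: Scalene, By angles: Right

Scalene, Right


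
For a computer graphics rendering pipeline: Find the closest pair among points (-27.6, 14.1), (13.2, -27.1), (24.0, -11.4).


d(P0,P1) = 57.9834, d(P0,P2) = 57.557, d(P1,P2) = 19.056
Closest: P1 and P2

Closest pair: (13.2, -27.1) and (24.0, -11.4), distance = 19.056


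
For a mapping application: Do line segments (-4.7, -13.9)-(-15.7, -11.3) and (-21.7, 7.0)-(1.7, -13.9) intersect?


Cross products: d1=-133.76, d2=-302.82, d3=-185.7, d4=-16.64
d1*d2 < 0 and d3*d4 < 0? no

No, they don't intersect


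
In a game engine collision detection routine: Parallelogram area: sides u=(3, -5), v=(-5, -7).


|u x v| = |3*(-7) - (-5)*(-5)|
= |(-21) - 25| = 46

46


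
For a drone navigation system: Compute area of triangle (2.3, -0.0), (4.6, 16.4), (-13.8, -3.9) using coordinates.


Area = |x_A(y_B-y_C) + x_B(y_C-y_A) + x_C(y_A-y_B)|/2
= |46.69 + (-17.94) + 226.32|/2
= 255.07/2 = 127.535

127.535


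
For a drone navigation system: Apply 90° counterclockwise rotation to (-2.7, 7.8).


90° CCW: (x,y) -> (-y, x)
(-2.7,7.8) -> (-7.8, -2.7)

(-7.8, -2.7)


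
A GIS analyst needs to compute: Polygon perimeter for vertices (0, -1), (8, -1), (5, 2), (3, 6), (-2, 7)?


Sides: (0, -1)->(8, -1): sqrt(64) = 8, (8, -1)->(5, 2): sqrt(18) = 4.242641, (5, 2)->(3, 6): sqrt(20) = 4.472136, (3, 6)->(-2, 7): sqrt(26) = 5.09902, (-2, 7)->(0, -1): sqrt(68) = 8.246211
Sum = 30.060008
Perimeter = 30.06

30.06


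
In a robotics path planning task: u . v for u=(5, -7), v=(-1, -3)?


u . v = u_x*v_x + u_y*v_y = 5*(-1) + (-7)*(-3)
= (-5) + 21 = 16

16


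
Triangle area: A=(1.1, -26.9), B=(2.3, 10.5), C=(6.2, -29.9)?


Area = |x_A(y_B-y_C) + x_B(y_C-y_A) + x_C(y_A-y_B)|/2
= |44.44 + (-6.9) + (-231.88)|/2
= 194.34/2 = 97.17

97.17


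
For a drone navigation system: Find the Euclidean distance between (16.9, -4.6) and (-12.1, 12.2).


dx=-29, dy=16.8
d^2 = (-29)^2 + 16.8^2 = 1123.24
d = sqrt(1123.24) = 33.5148

33.5148


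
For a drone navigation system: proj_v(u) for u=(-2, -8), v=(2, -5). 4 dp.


u.v = 36, |v| = sqrt(29) = 5.3852
Scalar projection = u.v / |v| = 36 / sqrt(29) = 6.685

6.685


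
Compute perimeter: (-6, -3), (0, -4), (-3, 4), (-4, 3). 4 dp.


Sides: (-6, -3)->(0, -4): sqrt(37) = 6.082763, (0, -4)->(-3, 4): sqrt(73) = 8.544004, (-3, 4)->(-4, 3): sqrt(2) = 1.414214, (-4, 3)->(-6, -3): sqrt(40) = 6.324555
Sum = 22.365536
Perimeter = 22.3655

22.3655


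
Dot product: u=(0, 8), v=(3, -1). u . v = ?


u . v = u_x*v_x + u_y*v_y = 0*3 + 8*(-1)
= 0 + (-8) = -8

-8


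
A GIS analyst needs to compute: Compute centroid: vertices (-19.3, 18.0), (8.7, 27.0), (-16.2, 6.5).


Centroid = ((x_A+x_B+x_C)/3, (y_A+y_B+y_C)/3)
= (((-19.3)+8.7+(-16.2))/3, (18+27+6.5)/3)
= (-8.9333, 17.1667)

(-8.9333, 17.1667)


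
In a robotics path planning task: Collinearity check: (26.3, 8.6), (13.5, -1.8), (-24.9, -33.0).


Cross product: (13.5-26.3)*((-33)-8.6) - ((-1.8)-8.6)*((-24.9)-26.3)
= 0

Yes, collinear


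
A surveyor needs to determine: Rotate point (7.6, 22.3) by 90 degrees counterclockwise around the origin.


90° CCW: (x,y) -> (-y, x)
(7.6,22.3) -> (-22.3, 7.6)

(-22.3, 7.6)


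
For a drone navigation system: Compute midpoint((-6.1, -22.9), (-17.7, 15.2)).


M = (((-6.1)+(-17.7))/2, ((-22.9)+15.2)/2)
= (-11.9, -3.85)

(-11.9, -3.85)


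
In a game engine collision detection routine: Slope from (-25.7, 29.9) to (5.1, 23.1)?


slope = (y2-y1)/(x2-x1) = (23.1-29.9)/(5.1-(-25.7)) = (-6.8)/30.8 = -0.2208

-0.2208


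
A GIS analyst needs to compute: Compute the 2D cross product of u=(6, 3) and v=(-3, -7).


u x v = u_x*v_y - u_y*v_x = 6*(-7) - 3*(-3)
= (-42) - (-9) = -33

-33


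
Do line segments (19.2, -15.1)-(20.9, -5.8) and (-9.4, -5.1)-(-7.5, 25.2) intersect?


Cross products: d1=-885.58, d2=-919.42, d3=282.98, d4=316.82
d1*d2 < 0 and d3*d4 < 0? no

No, they don't intersect


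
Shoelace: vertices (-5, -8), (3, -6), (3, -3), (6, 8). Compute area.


Shoelace sum: ((-5)*(-6) - 3*(-8)) + (3*(-3) - 3*(-6)) + (3*8 - 6*(-3)) + (6*(-8) - (-5)*8)
= 97
Area = |97|/2 = 48.5

48.5


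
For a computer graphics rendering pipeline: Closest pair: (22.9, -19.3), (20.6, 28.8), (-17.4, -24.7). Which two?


d(P0,P1) = 48.155, d(P0,P2) = 40.6602, d(P1,P2) = 65.622
Closest: P0 and P2

Closest pair: (22.9, -19.3) and (-17.4, -24.7), distance = 40.6602


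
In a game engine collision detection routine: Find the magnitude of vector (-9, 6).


|u| = sqrt((-9)^2 + 6^2) = sqrt(117) = 10.8167

10.8167


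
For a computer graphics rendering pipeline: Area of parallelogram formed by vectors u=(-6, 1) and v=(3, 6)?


|u x v| = |(-6)*6 - 1*3|
= |(-36) - 3| = 39

39


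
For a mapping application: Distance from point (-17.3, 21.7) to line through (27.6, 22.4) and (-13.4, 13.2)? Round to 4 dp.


|cross product| = 384.38
|line direction| = sqrt(1765.64) = 42.0195
Distance = 384.38/sqrt(1765.64) = 9.1477

9.1477


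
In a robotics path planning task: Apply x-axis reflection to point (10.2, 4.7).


Reflection over x-axis: (x,y) -> (x,-y)
(10.2, 4.7) -> (10.2, -4.7)

(10.2, -4.7)


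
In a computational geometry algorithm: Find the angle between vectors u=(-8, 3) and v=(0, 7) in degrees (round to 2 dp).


u.v = 21, |u| = sqrt(73) = 8.544, |v| = sqrt(49) = 7
cos(theta) = u.v/(|u||v|) = 21/sqrt(3577) = 0.351123
theta = acos(0.351123) = 69.44 degrees

69.44 degrees


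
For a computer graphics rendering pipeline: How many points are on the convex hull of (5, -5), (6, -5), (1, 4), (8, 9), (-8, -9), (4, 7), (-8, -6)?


Convex hull vertices (CCW): (-8, -9), (6, -5), (8, 9), (4, 7), (1, 4), (-8, -6)
Count = 6

6


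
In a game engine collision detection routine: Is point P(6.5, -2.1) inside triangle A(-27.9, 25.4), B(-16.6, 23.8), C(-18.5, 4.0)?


Cross products: AB x AP = -255.71, BC x BP = 506.59, CA x CP = -477.66
All same sign? no

No, outside


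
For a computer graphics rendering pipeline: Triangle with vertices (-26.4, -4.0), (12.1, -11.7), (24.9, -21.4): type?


Side lengths squared: AB^2=1541.54, BC^2=257.93, CA^2=2934.45
Sorted: [257.93, 1541.54, 2934.45]
By sides: Scalene, By angles: Obtuse

Scalene, Obtuse


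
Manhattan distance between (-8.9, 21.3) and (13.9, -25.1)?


|(-8.9)-13.9| + |21.3-(-25.1)| = 22.8 + 46.4 = 69.2

69.2


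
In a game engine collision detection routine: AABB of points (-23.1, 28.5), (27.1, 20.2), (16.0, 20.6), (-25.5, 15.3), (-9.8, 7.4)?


x range: [-25.5, 27.1]
y range: [7.4, 28.5]
Bounding box: (-25.5,7.4) to (27.1,28.5)

(-25.5,7.4) to (27.1,28.5)


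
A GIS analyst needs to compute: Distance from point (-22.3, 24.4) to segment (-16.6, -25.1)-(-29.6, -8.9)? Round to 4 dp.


Project P onto AB: t = 1 (clamped to [0,1])
Closest point on segment: (-29.6, -8.9)
Distance: 34.0908

34.0908


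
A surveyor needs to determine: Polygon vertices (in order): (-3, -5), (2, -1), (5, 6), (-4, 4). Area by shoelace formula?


Shoelace sum: ((-3)*(-1) - 2*(-5)) + (2*6 - 5*(-1)) + (5*4 - (-4)*6) + ((-4)*(-5) - (-3)*4)
= 106
Area = |106|/2 = 53

53


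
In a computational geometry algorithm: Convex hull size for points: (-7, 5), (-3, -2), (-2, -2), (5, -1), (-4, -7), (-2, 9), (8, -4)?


Convex hull vertices (CCW): (-7, 5), (-4, -7), (8, -4), (-2, 9)
Count = 4

4


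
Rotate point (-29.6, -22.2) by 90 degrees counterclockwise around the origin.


90° CCW: (x,y) -> (-y, x)
(-29.6,-22.2) -> (22.2, -29.6)

(22.2, -29.6)


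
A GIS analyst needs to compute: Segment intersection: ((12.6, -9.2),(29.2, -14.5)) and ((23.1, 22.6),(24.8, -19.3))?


Cross products: d1=-494.01, d2=192.52, d3=583.53, d4=-103
d1*d2 < 0 and d3*d4 < 0? yes

Yes, they intersect


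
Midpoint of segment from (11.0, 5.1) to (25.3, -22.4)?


M = ((11+25.3)/2, (5.1+(-22.4))/2)
= (18.15, -8.65)

(18.15, -8.65)


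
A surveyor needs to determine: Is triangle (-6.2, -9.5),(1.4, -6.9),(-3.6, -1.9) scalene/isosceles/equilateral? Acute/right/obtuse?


Side lengths squared: AB^2=64.52, BC^2=50, CA^2=64.52
Sorted: [50, 64.52, 64.52]
By sides: Isosceles, By angles: Acute

Isosceles, Acute


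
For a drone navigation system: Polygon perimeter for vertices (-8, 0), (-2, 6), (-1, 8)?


Sides: (-8, 0)->(-2, 6): sqrt(72) = 8.485281, (-2, 6)->(-1, 8): sqrt(5) = 2.236068, (-1, 8)->(-8, 0): sqrt(113) = 10.630146
Sum = 21.351495
Perimeter = 21.3515

21.3515


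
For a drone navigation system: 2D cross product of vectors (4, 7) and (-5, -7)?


u x v = u_x*v_y - u_y*v_x = 4*(-7) - 7*(-5)
= (-28) - (-35) = 7

7


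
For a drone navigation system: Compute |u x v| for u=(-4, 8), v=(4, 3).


|u x v| = |(-4)*3 - 8*4|
= |(-12) - 32| = 44

44


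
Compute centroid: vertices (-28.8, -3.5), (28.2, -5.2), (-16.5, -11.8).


Centroid = ((x_A+x_B+x_C)/3, (y_A+y_B+y_C)/3)
= (((-28.8)+28.2+(-16.5))/3, ((-3.5)+(-5.2)+(-11.8))/3)
= (-5.7, -6.8333)

(-5.7, -6.8333)


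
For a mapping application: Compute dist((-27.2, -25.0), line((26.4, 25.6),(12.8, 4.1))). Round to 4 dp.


|cross product| = 464.24
|line direction| = sqrt(647.21) = 25.4403
Distance = 464.24/sqrt(647.21) = 18.2482

18.2482


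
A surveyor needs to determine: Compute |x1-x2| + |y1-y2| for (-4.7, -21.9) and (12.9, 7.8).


|(-4.7)-12.9| + |(-21.9)-7.8| = 17.6 + 29.7 = 47.3

47.3


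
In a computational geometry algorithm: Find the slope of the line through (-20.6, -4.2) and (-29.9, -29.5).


slope = (y2-y1)/(x2-x1) = ((-29.5)-(-4.2))/((-29.9)-(-20.6)) = (-25.3)/(-9.3) = 2.7204

2.7204


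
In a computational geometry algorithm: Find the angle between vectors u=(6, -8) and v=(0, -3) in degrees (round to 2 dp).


u.v = 24, |u| = sqrt(100) = 10, |v| = sqrt(9) = 3
cos(theta) = u.v/(|u||v|) = 24/sqrt(900) = 0.8
theta = acos(0.8) = 36.87 degrees

36.87 degrees


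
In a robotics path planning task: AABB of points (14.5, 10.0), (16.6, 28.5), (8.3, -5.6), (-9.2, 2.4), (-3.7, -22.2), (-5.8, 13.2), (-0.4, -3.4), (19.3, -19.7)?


x range: [-9.2, 19.3]
y range: [-22.2, 28.5]
Bounding box: (-9.2,-22.2) to (19.3,28.5)

(-9.2,-22.2) to (19.3,28.5)


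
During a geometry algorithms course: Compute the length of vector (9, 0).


|u| = sqrt(9^2 + 0^2) = sqrt(81) = 9

9


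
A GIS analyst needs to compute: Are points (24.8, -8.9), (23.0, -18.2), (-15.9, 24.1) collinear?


Cross product: (23-24.8)*(24.1-(-8.9)) - ((-18.2)-(-8.9))*((-15.9)-24.8)
= -437.91

No, not collinear


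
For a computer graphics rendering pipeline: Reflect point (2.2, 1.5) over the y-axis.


Reflection over y-axis: (x,y) -> (-x,y)
(2.2, 1.5) -> (-2.2, 1.5)

(-2.2, 1.5)


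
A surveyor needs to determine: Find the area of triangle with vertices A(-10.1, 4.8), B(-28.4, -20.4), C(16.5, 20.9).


Area = |x_A(y_B-y_C) + x_B(y_C-y_A) + x_C(y_A-y_B)|/2
= |417.13 + (-457.24) + 415.8|/2
= 375.69/2 = 187.845

187.845


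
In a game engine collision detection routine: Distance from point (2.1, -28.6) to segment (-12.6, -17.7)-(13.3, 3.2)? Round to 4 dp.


Project P onto AB: t = 0.1381 (clamped to [0,1])
Closest point on segment: (-9.0242, -14.8145)
Distance: 17.7141

17.7141


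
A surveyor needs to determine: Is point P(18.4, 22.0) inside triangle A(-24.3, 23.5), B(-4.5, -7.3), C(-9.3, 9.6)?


Cross products: AB x AP = 1285.46, BC x BP = -527.65, CA x CP = -571.03
All same sign? no

No, outside


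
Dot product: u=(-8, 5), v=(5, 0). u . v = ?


u . v = u_x*v_x + u_y*v_y = (-8)*5 + 5*0
= (-40) + 0 = -40

-40


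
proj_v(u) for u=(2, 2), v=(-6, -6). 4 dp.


u.v = -24, |v| = sqrt(72) = 8.4853
Scalar projection = u.v / |v| = -24 / sqrt(72) = -2.8284

-2.8284


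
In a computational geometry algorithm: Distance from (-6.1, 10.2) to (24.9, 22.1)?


dx=31, dy=11.9
d^2 = 31^2 + 11.9^2 = 1102.61
d = sqrt(1102.61) = 33.2056

33.2056
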